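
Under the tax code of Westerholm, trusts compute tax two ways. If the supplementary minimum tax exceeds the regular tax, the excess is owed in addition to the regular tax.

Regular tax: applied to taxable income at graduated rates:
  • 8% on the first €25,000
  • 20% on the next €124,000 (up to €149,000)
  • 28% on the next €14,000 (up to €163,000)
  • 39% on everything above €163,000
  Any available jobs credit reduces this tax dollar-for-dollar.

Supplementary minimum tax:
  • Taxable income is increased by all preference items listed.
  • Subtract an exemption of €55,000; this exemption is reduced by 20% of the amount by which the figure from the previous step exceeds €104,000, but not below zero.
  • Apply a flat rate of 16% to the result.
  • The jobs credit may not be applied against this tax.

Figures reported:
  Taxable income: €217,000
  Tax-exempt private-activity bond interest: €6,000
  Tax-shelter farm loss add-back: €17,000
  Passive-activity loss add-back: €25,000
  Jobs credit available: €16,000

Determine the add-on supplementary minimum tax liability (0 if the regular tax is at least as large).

€2,972

Supplementary minimum tax:
  Adjusted income: €217,000 + €6,000 + €17,000 + €25,000 = €265,000
  Exemption: €55,000 − 20% × (€265,000 − €104,000) = €55,000 − €32,200 = €22,800
  Base: €265,000 − €22,800 = €242,200
  €242,200 × 16% = €38,752

Regular tax:
  €25,000 × 8% = €2,000
  €124,000 × 20% = €24,800
  €14,000 × 28% = €3,920
  €54,000 × 39% = €21,060
  → €51,780
  Less jobs credit €16,000 → €35,780

Excess of supplementary minimum tax over regular tax: €38,752 − €35,780 = €2,972.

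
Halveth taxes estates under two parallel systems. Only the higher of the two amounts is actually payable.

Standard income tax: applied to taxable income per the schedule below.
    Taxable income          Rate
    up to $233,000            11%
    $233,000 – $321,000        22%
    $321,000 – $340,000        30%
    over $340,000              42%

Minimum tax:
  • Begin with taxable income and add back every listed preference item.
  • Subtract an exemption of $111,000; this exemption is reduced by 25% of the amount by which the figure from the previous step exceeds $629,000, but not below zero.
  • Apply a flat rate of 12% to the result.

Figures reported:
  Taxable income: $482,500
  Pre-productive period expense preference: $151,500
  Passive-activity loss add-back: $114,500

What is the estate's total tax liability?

$110,540

Standard income tax:
  $233,000 × 11% = $25,630
  $88,000 × 22% = $19,360
  $19,000 × 30% = $5,700
  $142,500 × 42% = $59,850
  → $110,540

Minimum tax:
  Adjusted income: $482,500 + $151,500 + $114,500 = $748,500
  Exemption: $111,000 − 25% × ($748,500 − $629,000) = $111,000 − $29,875 = $81,125
  Base: $748,500 − $81,125 = $667,375
  $667,375 × 12% = $80,085

$110,540 > $80,085, so the standard income tax governs.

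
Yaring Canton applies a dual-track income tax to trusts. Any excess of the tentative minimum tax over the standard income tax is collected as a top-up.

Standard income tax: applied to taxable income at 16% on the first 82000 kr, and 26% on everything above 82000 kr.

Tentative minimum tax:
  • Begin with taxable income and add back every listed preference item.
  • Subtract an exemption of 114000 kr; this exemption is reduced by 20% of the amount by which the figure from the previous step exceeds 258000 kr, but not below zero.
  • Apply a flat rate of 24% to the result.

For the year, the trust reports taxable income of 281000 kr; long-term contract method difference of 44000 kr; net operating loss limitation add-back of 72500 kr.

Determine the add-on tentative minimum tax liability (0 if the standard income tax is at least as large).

Tentative minimum tax:
  Adjusted income: 281000 kr + 44000 kr + 72500 kr = 397500 kr
  Exemption: 114000 kr − 20% × (397500 kr − 258000 kr) = 114000 kr − 27900 kr = 86100 kr
  Base: 397500 kr − 86100 kr = 311400 kr
  311400 kr × 24% = 74736 kr

Standard income tax:
  82000 kr × 16% = 13120 kr
  199000 kr × 26% = 51740 kr
  → 64860 kr

Excess of tentative minimum tax over standard income tax: 74736 kr − 64860 kr = 9876 kr.

9876 kr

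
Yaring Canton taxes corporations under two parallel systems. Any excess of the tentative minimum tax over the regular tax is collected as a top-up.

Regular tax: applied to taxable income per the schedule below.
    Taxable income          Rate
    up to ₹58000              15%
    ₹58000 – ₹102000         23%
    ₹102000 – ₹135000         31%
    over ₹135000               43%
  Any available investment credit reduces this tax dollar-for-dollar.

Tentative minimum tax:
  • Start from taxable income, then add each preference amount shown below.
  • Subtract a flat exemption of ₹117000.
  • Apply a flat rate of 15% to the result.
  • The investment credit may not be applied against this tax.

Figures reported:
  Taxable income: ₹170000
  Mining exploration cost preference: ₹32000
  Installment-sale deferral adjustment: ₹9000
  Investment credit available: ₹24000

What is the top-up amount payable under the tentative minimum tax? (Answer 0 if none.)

₹0

Regular tax:
  ₹58000 × 15% = ₹8700
  ₹44000 × 23% = ₹10120
  ₹33000 × 31% = ₹10230
  ₹35000 × 43% = ₹15050
  → ₹44100
  Less investment credit ₹24000 → ₹20100

Tentative minimum tax:
  Adjusted income: ₹170000 + ₹32000 + ₹9000 = ₹211000
  Less exemption ₹117000 → base ₹94000
  ₹94000 × 15% = ₹14100

₹14100 ≤ ₹20100, so no add-on is due.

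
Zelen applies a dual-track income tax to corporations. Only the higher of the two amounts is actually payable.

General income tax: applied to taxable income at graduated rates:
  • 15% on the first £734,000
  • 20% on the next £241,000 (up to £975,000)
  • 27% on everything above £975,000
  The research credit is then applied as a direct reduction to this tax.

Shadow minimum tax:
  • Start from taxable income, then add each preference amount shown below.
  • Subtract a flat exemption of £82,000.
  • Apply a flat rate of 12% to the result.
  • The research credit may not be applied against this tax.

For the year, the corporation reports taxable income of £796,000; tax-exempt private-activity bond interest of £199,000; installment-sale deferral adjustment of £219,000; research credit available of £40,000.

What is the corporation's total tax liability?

£135,840

Shadow minimum tax:
  Adjusted income: £796,000 + £199,000 + £219,000 = £1,214,000
  Less exemption £82,000 → base £1,132,000
  £1,132,000 × 12% = £135,840

General income tax:
  £734,000 × 15% = £110,100
  £62,000 × 20% = £12,400
  → £122,500
  Less research credit £40,000 → £82,500

£135,840 > £82,500, so the shadow minimum tax is the binding amount.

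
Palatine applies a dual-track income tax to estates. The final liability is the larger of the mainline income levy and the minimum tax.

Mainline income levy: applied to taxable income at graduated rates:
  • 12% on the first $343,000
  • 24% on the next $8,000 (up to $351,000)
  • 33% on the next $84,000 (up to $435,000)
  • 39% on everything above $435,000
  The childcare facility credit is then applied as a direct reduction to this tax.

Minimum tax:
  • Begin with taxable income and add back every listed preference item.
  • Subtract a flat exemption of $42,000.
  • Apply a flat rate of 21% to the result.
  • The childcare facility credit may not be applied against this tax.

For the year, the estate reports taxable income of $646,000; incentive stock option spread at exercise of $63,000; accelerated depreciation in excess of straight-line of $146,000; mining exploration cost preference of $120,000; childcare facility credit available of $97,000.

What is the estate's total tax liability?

Minimum tax:
  Adjusted income: $646,000 + $63,000 + $146,000 + $120,000 = $975,000
  Less exemption $42,000 → base $933,000
  $933,000 × 21% = $195,930

Mainline income levy:
  $343,000 × 12% = $41,160
  $8,000 × 24% = $1,920
  $84,000 × 33% = $27,720
  $211,000 × 39% = $82,290
  → $153,090
  Less childcare facility credit $97,000 → $56,090

$195,930 > $56,090, so the minimum tax is the binding amount.

$195,930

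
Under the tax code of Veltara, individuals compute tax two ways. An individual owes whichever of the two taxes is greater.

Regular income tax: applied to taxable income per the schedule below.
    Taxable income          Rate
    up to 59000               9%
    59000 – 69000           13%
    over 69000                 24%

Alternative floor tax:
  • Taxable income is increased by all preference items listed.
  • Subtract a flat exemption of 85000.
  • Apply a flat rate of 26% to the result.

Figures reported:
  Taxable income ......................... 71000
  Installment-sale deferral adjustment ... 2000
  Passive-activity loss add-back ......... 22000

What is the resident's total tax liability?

Alternative floor tax:
  Adjusted income: 71000 + 2000 + 22000 = 95000
  Less exemption 85000 → base 10000
  10000 × 26% = 2600

Regular income tax:
  59000 × 9% = 5310
  10000 × 13% = 1300
  2000 × 24% = 480
  → 7090

7090 > 2600, so the regular income tax governs.

7090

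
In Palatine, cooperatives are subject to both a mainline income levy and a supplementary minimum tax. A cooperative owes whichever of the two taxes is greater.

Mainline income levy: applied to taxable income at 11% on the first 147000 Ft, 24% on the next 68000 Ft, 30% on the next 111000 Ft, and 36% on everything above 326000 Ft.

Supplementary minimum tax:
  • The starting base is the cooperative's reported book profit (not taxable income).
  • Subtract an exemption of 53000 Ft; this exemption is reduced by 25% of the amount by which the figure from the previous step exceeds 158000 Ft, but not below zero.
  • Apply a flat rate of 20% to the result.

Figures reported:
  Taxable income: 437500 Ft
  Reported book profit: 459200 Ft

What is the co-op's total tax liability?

105930 Ft

Mainline income levy:
  147000 Ft × 11% = 16170 Ft
  68000 Ft × 24% = 16320 Ft
  111000 Ft × 30% = 33300 Ft
  111500 Ft × 36% = 40140 Ft
  → 105930 Ft

Supplementary minimum tax:
  Base (reported book profit): 459200 Ft
  Exemption: 25% × (459200 Ft − 158000 Ft) = 75300 Ft ≥ 53000 Ft, so the exemption is fully phased out
  Base: 459200 Ft − 0 Ft = 459200 Ft
  459200 Ft × 20% = 91840 Ft

105930 Ft > 91840 Ft, so the mainline income levy governs.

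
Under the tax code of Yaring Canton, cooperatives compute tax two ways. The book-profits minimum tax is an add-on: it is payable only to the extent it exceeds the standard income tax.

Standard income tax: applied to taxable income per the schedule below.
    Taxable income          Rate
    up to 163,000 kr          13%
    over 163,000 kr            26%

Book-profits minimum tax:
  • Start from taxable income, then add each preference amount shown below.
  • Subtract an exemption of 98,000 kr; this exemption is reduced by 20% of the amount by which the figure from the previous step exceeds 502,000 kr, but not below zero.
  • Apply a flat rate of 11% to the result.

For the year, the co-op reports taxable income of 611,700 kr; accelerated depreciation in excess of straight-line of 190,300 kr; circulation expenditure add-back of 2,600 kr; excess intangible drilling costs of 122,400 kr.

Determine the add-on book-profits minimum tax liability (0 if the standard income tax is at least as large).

0 kr

Book-profits minimum tax:
  Adjusted income: 611,700 kr + 190,300 kr + 2,600 kr + 122,400 kr = 927,000 kr
  Exemption: 98,000 kr − 20% × (927,000 kr − 502,000 kr) = 98,000 kr − 85,000 kr = 13,000 kr
  Base: 927,000 kr − 13,000 kr = 914,000 kr
  914,000 kr × 11% = 100,540 kr

Standard income tax:
  163,000 kr × 13% = 21,190 kr
  448,700 kr × 26% = 116,662 kr
  → 137,852 kr

100,540 kr ≤ 137,852 kr, so no add-on is due.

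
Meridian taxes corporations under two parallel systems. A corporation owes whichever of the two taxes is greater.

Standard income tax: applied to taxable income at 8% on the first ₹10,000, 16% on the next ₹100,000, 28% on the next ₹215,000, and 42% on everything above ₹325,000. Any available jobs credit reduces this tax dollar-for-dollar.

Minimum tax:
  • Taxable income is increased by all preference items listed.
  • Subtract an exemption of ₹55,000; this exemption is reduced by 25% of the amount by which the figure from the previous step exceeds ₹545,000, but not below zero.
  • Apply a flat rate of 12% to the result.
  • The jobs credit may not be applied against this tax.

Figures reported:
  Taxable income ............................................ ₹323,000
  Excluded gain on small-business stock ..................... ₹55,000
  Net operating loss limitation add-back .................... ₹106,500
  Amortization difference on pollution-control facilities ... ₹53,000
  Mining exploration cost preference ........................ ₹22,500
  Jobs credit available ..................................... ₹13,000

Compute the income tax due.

Minimum tax:
  Adjusted income: ₹323,000 + ₹55,000 + ₹106,500 + ₹53,000 + ₹22,500 = ₹560,000
  Exemption: ₹55,000 − 25% × (₹560,000 − ₹545,000) = ₹55,000 − ₹3,750 = ₹51,250
  Base: ₹560,000 − ₹51,250 = ₹508,750
  ₹508,750 × 12% = ₹61,050

Standard income tax:
  ₹10,000 × 8% = ₹800
  ₹100,000 × 16% = ₹16,000
  ₹213,000 × 28% = ₹59,640
  → ₹76,440
  Less jobs credit ₹13,000 → ₹63,440

₹63,440 > ₹61,050, so the standard income tax governs.

₹63,440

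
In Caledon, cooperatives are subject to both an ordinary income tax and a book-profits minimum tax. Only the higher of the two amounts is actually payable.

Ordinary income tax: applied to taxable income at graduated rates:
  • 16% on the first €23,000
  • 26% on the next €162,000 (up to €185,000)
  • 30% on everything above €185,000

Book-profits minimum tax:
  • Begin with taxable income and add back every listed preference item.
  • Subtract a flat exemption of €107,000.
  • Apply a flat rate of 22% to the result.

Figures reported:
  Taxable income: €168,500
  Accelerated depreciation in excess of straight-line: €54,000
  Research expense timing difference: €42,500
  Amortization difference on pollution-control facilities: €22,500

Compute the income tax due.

€41,510

Ordinary income tax:
  €23,000 × 16% = €3,680
  €145,500 × 26% = €37,830
  → €41,510

Book-profits minimum tax:
  Adjusted income: €168,500 + €54,000 + €42,500 + €22,500 = €287,500
  Less exemption €107,000 → base €180,500
  €180,500 × 22% = €39,710

€41,510 > €39,710, so the ordinary income tax governs.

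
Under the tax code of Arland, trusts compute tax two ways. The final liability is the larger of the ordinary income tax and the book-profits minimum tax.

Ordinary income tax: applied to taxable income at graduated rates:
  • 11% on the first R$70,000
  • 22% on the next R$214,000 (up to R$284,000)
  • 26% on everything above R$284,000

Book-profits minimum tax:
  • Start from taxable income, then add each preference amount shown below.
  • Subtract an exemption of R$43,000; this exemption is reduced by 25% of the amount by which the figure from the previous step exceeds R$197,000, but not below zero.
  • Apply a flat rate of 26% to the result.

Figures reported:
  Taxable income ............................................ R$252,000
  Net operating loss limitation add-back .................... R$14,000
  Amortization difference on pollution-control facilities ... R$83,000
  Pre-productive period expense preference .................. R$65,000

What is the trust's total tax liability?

Book-profits minimum tax:
  Adjusted income: R$252,000 + R$14,000 + R$83,000 + R$65,000 = R$414,000
  Exemption: 25% × (R$414,000 − R$197,000) = R$54,250 ≥ R$43,000, so the exemption is fully phased out
  Base: R$414,000 − R$0 = R$414,000
  R$414,000 × 26% = R$107,640

Ordinary income tax:
  R$70,000 × 11% = R$7,700
  R$182,000 × 22% = R$40,040
  → R$47,740

R$107,640 > R$47,740, so the book-profits minimum tax is the binding amount.

R$107,640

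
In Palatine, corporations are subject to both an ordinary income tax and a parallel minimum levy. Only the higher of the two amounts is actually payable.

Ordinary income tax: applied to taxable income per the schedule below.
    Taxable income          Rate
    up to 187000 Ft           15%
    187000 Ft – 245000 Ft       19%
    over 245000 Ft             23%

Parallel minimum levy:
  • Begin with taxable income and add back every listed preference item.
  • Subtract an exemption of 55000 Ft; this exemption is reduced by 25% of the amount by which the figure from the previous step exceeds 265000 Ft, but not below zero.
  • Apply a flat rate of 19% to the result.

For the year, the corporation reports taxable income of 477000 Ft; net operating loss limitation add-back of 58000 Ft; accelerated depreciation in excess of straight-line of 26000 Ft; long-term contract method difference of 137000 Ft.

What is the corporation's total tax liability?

Ordinary income tax:
  187000 Ft × 15% = 28050 Ft
  58000 Ft × 19% = 11020 Ft
  232000 Ft × 23% = 53360 Ft
  → 92430 Ft

Parallel minimum levy:
  Adjusted income: 477000 Ft + 58000 Ft + 26000 Ft + 137000 Ft = 698000 Ft
  Exemption: 25% × (698000 Ft − 265000 Ft) = 108250 Ft ≥ 55000 Ft, so the exemption is fully phased out
  Base: 698000 Ft − 0 Ft = 698000 Ft
  698000 Ft × 19% = 132620 Ft

132620 Ft > 92430 Ft, so the parallel minimum levy is the binding amount.

132620 Ft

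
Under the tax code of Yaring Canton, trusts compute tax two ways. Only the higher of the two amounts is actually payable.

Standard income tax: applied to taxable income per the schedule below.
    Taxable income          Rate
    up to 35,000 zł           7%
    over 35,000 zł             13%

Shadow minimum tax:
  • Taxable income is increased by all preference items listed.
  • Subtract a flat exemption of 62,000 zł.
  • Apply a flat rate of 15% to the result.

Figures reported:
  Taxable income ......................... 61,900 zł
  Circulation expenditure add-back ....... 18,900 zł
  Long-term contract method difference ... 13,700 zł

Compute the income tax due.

5,947 zł

Standard income tax:
  35,000 zł × 7% = 2,450 zł
  26,900 zł × 13% = 3,497 zł
  → 5,947 zł

Shadow minimum tax:
  Adjusted income: 61,900 zł + 18,900 zł + 13,700 zł = 94,500 zł
  Less exemption 62,000 zł → base 32,500 zł
  32,500 zł × 15% = 4,875 zł

5,947 zł > 4,875 zł, so the standard income tax governs.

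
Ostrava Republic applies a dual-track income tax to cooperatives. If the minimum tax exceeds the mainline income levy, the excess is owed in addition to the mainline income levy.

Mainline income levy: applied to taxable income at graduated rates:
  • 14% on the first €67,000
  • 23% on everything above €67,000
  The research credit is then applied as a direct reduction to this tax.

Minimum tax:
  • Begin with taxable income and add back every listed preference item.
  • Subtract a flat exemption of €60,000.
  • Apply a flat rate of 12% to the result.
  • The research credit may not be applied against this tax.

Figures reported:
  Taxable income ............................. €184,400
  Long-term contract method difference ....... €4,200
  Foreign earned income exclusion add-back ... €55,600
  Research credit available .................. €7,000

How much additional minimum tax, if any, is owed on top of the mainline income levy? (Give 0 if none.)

€0

Mainline income levy:
  €67,000 × 14% = €9,380
  €117,400 × 23% = €27,002
  → €36,382
  Less research credit €7,000 → €29,382

Minimum tax:
  Adjusted income: €184,400 + €4,200 + €55,600 = €244,200
  Less exemption €60,000 → base €184,200
  €184,200 × 12% = €22,104

€22,104 ≤ €29,382, so no add-on is due.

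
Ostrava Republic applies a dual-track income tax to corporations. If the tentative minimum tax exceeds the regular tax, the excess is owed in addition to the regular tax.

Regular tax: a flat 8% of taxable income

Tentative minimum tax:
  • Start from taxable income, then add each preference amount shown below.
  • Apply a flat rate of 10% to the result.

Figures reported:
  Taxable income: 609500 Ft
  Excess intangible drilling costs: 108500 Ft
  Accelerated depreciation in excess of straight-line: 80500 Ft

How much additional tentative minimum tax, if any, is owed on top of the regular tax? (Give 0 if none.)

31090 Ft

Tentative minimum tax:
  Adjusted income: 609500 Ft + 108500 Ft + 80500 Ft = 798500 Ft
  798500 Ft × 10% = 79850 Ft

Regular tax:
  609500 Ft × 8% = 48760 Ft

Excess of tentative minimum tax over regular tax: 79850 Ft − 48760 Ft = 31090 Ft.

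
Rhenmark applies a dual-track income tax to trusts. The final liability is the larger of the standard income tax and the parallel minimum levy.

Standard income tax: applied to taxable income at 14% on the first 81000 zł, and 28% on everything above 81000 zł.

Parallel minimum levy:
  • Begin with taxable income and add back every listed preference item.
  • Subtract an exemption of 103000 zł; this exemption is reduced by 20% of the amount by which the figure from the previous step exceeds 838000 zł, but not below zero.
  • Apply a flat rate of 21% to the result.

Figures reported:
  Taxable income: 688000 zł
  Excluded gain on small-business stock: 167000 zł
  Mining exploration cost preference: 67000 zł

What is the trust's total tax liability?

181300 zł

Standard income tax:
  81000 zł × 14% = 11340 zł
  607000 zł × 28% = 169960 zł
  → 181300 zł

Parallel minimum levy:
  Adjusted income: 688000 zł + 167000 zł + 67000 zł = 922000 zł
  Exemption: 103000 zł − 20% × (922000 zł − 838000 zł) = 103000 zł − 16800 zł = 86200 zł
  Base: 922000 zł − 86200 zł = 835800 zł
  835800 zł × 21% = 175518 zł

181300 zł > 175518 zł, so the standard income tax governs.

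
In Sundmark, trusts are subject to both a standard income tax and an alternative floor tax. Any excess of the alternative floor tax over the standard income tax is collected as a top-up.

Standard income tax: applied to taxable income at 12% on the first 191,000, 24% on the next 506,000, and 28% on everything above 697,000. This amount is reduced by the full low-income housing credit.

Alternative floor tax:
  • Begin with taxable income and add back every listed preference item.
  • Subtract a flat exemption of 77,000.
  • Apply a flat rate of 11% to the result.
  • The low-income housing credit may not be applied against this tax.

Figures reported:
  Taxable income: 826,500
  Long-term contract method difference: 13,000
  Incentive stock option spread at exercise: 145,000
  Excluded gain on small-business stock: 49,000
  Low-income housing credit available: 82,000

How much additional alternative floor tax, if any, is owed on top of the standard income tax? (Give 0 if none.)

6,595

Alternative floor tax:
  Adjusted income: 826,500 + 13,000 + 145,000 + 49,000 = 1,033,500
  Less exemption 77,000 → base 956,500
  956,500 × 11% = 105,215

Standard income tax:
  191,000 × 12% = 22,920
  506,000 × 24% = 121,440
  129,500 × 28% = 36,260
  → 180,620
  Less low-income housing credit 82,000 → 98,620

Excess of alternative floor tax over standard income tax: 105,215 − 98,620 = 6,595.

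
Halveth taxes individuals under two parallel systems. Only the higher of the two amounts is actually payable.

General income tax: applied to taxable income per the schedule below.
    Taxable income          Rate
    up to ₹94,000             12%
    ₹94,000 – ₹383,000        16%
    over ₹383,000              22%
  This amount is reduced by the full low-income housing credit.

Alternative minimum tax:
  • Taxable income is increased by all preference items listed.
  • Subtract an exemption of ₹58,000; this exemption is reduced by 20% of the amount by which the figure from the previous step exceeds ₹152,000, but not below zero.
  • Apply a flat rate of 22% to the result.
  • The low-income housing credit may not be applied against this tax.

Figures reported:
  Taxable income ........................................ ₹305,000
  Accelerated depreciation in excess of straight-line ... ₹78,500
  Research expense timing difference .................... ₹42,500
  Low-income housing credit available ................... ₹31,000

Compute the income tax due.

₹93,016

General income tax:
  ₹94,000 × 12% = ₹11,280
  ₹211,000 × 16% = ₹33,760
  → ₹45,040
  Less low-income housing credit ₹31,000 → ₹14,040

Alternative minimum tax:
  Adjusted income: ₹305,000 + ₹78,500 + ₹42,500 = ₹426,000
  Exemption: ₹58,000 − 20% × (₹426,000 − ₹152,000) = ₹58,000 − ₹54,800 = ₹3,200
  Base: ₹426,000 − ₹3,200 = ₹422,800
  ₹422,800 × 22% = ₹93,016

₹93,016 > ₹14,040, so the alternative minimum tax is the binding amount.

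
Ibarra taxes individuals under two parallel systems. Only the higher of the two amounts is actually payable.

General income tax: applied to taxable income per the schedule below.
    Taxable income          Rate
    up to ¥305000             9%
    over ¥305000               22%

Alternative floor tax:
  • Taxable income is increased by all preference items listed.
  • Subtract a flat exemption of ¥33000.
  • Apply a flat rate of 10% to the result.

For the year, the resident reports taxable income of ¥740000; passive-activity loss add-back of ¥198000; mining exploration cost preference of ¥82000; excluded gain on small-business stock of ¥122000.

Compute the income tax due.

Alternative floor tax:
  Adjusted income: ¥740000 + ¥198000 + ¥82000 + ¥122000 = ¥1142000
  Less exemption ¥33000 → base ¥1109000
  ¥1109000 × 10% = ¥110900

General income tax:
  ¥305000 × 9% = ¥27450
  ¥435000 × 22% = ¥95700
  → ¥123150

¥123150 > ¥110900, so the general income tax governs.

¥123150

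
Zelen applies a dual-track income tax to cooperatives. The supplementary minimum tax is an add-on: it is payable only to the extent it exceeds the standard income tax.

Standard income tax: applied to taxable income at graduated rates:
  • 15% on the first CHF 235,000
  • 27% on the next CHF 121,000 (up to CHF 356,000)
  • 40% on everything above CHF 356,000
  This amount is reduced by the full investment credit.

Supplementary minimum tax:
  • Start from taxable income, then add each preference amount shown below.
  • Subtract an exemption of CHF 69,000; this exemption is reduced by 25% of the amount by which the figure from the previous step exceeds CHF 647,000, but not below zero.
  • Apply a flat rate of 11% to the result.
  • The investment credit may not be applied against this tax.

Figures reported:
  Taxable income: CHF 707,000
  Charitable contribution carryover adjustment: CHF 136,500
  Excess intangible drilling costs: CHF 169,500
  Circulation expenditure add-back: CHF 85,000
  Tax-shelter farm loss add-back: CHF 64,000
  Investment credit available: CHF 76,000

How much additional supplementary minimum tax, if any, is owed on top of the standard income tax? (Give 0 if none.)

Standard income tax:
  CHF 235,000 × 15% = CHF 35,250
  CHF 121,000 × 27% = CHF 32,670
  CHF 351,000 × 40% = CHF 140,400
  → CHF 208,320
  Less investment credit CHF 76,000 → CHF 132,320

Supplementary minimum tax:
  Adjusted income: CHF 707,000 + CHF 136,500 + CHF 169,500 + CHF 85,000 + CHF 64,000 = CHF 1,162,000
  Exemption: 25% × (CHF 1,162,000 − CHF 647,000) = CHF 128,750 ≥ CHF 69,000, so the exemption is fully phased out
  Base: CHF 1,162,000 − CHF 0 = CHF 1,162,000
  CHF 1,162,000 × 11% = CHF 127,820

CHF 127,820 ≤ CHF 132,320, so no add-on is due.

CHF 0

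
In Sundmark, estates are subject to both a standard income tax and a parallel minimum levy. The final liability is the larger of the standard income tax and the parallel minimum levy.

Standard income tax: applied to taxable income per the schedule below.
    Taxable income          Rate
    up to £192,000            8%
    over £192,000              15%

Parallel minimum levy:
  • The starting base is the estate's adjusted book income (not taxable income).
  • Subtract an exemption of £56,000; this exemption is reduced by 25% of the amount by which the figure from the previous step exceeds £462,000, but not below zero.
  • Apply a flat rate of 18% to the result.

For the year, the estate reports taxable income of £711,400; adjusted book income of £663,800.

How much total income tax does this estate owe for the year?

£118,485

Parallel minimum levy:
  Base (adjusted book income): £663,800
  Exemption: £56,000 − 25% × (£663,800 − £462,000) = £56,000 − £50,450 = £5,550
  Base: £663,800 − £5,550 = £658,250
  £658,250 × 18% = £118,485

Standard income tax:
  £192,000 × 8% = £15,360
  £519,400 × 15% = £77,910
  → £93,270

£118,485 > £93,270, so the parallel minimum levy is the binding amount.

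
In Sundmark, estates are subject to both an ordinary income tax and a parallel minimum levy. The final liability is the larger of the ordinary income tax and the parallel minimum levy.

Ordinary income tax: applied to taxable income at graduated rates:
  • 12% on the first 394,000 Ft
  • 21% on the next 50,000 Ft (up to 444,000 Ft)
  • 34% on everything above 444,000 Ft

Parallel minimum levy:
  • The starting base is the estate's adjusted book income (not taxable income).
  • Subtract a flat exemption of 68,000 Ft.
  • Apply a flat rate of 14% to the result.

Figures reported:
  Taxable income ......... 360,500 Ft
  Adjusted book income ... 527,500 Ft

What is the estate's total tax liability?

Ordinary income tax:
  360,500 Ft × 12% = 43,260 Ft

Parallel minimum levy:
  Base (adjusted book income): 527,500 Ft
  Less exemption 68,000 Ft → base 459,500 Ft
  459,500 Ft × 14% = 64,330 Ft

64,330 Ft > 43,260 Ft, so the parallel minimum levy is the binding amount.

64,330 Ft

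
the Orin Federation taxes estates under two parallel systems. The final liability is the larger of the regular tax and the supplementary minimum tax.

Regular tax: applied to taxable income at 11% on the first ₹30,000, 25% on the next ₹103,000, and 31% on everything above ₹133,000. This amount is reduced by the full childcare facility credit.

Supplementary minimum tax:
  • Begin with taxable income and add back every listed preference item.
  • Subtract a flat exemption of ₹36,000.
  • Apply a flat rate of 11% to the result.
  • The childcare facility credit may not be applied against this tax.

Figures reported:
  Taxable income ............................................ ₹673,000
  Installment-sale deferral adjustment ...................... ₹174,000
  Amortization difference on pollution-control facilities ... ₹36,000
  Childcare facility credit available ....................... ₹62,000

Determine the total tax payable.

₹134,450

Supplementary minimum tax:
  Adjusted income: ₹673,000 + ₹174,000 + ₹36,000 = ₹883,000
  Less exemption ₹36,000 → base ₹847,000
  ₹847,000 × 11% = ₹93,170

Regular tax:
  ₹30,000 × 11% = ₹3,300
  ₹103,000 × 25% = ₹25,750
  ₹540,000 × 31% = ₹167,400
  → ₹196,450
  Less childcare facility credit ₹62,000 → ₹134,450

₹134,450 > ₹93,170, so the regular tax governs.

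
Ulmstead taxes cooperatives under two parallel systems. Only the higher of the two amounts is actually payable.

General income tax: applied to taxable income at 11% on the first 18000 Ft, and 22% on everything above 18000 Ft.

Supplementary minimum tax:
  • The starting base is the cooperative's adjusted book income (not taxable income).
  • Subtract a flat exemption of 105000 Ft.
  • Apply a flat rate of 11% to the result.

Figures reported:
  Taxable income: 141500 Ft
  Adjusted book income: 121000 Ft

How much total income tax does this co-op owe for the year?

29150 Ft

Supplementary minimum tax:
  Base (adjusted book income): 121000 Ft
  Less exemption 105000 Ft → base 16000 Ft
  16000 Ft × 11% = 1760 Ft

General income tax:
  18000 Ft × 11% = 1980 Ft
  123500 Ft × 22% = 27170 Ft
  → 29150 Ft

29150 Ft > 1760 Ft, so the general income tax governs.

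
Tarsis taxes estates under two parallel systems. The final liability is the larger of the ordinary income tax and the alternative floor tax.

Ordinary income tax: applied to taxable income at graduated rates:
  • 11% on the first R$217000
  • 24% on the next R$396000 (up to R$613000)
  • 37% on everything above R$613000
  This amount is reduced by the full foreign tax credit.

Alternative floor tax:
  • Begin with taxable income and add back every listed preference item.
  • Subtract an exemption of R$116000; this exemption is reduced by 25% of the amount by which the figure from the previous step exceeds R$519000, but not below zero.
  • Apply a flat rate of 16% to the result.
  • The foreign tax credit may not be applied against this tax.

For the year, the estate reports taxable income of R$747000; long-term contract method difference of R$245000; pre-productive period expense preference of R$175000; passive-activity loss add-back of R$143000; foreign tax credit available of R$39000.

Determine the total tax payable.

R$209600

Ordinary income tax:
  R$217000 × 11% = R$23870
  R$396000 × 24% = R$95040
  R$134000 × 37% = R$49580
  → R$168490
  Less foreign tax credit R$39000 → R$129490

Alternative floor tax:
  Adjusted income: R$747000 + R$245000 + R$175000 + R$143000 = R$1310000
  Exemption: 25% × (R$1310000 − R$519000) = R$197750 ≥ R$116000, so the exemption is fully phased out
  Base: R$1310000 − R$0 = R$1310000
  R$1310000 × 16% = R$209600

R$209600 > R$129490, so the alternative floor tax is the binding amount.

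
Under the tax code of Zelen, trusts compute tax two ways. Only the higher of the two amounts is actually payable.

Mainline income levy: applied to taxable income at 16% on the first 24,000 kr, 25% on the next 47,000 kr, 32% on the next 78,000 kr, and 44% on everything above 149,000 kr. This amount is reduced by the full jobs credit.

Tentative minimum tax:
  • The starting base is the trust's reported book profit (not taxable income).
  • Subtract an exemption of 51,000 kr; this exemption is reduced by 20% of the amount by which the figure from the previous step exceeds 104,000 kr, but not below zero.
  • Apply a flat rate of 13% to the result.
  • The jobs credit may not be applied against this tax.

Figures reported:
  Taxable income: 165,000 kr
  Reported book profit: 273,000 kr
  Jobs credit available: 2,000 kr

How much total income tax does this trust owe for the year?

45,590 kr

Mainline income levy:
  24,000 kr × 16% = 3,840 kr
  47,000 kr × 25% = 11,750 kr
  78,000 kr × 32% = 24,960 kr
  16,000 kr × 44% = 7,040 kr
  → 47,590 kr
  Less jobs credit 2,000 kr → 45,590 kr

Tentative minimum tax:
  Base (reported book profit): 273,000 kr
  Exemption: 51,000 kr − 20% × (273,000 kr − 104,000 kr) = 51,000 kr − 33,800 kr = 17,200 kr
  Base: 273,000 kr − 17,200 kr = 255,800 kr
  255,800 kr × 13% = 33,254 kr

45,590 kr > 33,254 kr, so the mainline income levy governs.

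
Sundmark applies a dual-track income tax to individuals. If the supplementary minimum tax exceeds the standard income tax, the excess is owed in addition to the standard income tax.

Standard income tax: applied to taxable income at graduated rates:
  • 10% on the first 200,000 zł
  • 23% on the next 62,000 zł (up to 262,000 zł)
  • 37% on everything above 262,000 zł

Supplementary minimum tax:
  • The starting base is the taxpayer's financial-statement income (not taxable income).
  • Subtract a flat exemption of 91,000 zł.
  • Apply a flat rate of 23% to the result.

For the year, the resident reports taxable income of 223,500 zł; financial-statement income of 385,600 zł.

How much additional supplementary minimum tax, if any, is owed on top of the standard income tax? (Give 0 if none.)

42,353 zł

Standard income tax:
  200,000 zł × 10% = 20,000 zł
  23,500 zł × 23% = 5,405 zł
  → 25,405 zł

Supplementary minimum tax:
  Base (financial-statement income): 385,600 zł
  Less exemption 91,000 zł → base 294,600 zł
  294,600 zł × 23% = 67,758 zł

Excess of supplementary minimum tax over standard income tax: 67,758 zł − 25,405 zł = 42,353 zł.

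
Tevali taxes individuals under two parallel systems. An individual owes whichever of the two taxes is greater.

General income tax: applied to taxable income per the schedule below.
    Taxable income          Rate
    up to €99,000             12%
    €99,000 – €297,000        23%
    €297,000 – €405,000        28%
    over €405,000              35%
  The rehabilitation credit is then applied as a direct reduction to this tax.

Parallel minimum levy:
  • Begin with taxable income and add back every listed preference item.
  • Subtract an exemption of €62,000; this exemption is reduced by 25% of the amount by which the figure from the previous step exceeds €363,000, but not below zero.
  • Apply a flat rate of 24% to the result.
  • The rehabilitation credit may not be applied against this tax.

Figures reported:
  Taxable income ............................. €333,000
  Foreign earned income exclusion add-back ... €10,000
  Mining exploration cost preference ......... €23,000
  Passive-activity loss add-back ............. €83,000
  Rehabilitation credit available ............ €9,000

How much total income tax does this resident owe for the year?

Parallel minimum levy:
  Adjusted income: €333,000 + €10,000 + €23,000 + €83,000 = €449,000
  Exemption: €62,000 − 25% × (€449,000 − €363,000) = €62,000 − €21,500 = €40,500
  Base: €449,000 − €40,500 = €408,500
  €408,500 × 24% = €98,040

General income tax:
  €99,000 × 12% = €11,880
  €198,000 × 23% = €45,540
  €36,000 × 28% = €10,080
  → €67,500
  Less rehabilitation credit €9,000 → €58,500

€98,040 > €58,500, so the parallel minimum levy is the binding amount.

€98,040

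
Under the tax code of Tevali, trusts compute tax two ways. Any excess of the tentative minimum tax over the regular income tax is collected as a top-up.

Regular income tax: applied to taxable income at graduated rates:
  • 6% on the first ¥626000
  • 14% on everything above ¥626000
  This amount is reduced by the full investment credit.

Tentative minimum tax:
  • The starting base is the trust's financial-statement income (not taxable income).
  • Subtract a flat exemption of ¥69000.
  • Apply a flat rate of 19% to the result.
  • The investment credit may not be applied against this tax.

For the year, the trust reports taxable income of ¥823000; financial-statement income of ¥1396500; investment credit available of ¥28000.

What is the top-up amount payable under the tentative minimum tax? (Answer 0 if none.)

Tentative minimum tax:
  Base (financial-statement income): ¥1396500
  Less exemption ¥69000 → base ¥1327500
  ¥1327500 × 19% = ¥252225

Regular income tax:
  ¥626000 × 6% = ¥37560
  ¥197000 × 14% = ¥27580
  → ¥65140
  Less investment credit ¥28000 → ¥37140

Excess of tentative minimum tax over regular income tax: ¥252225 − ¥37140 = ¥215085.

¥215085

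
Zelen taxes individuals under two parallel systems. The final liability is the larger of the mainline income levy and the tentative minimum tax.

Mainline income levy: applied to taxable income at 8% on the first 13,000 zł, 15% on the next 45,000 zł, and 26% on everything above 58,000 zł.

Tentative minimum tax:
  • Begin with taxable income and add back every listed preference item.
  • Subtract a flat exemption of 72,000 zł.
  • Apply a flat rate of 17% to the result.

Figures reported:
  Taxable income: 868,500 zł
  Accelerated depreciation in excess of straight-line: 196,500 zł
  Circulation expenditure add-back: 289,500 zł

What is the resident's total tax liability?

218,520 zł

Mainline income levy:
  13,000 zł × 8% = 1,040 zł
  45,000 zł × 15% = 6,750 zł
  810,500 zł × 26% = 210,730 zł
  → 218,520 zł

Tentative minimum tax:
  Adjusted income: 868,500 zł + 196,500 zł + 289,500 zł = 1,354,500 zł
  Less exemption 72,000 zł → base 1,282,500 zł
  1,282,500 zł × 17% = 218,025 zł

218,520 zł > 218,025 zł, so the mainline income levy governs.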